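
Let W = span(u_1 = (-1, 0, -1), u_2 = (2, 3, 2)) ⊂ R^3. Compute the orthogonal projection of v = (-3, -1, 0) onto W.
proj_W(v) = (-3/2, -1, -3/2)

Set up U = [u_1 | ... | u_2] ∈ R^(3×2). The projector onto W = col(U) is P = U (U^T U)^(-1) U^T.
Compute U^T U =
  [2, -4]
  [-4, 17],
and U^T v = (3, -9).
Solve U^T U · c = U^T v for the coefficients: c = (5/6, -1/3). The projection is proj_W(v) = U c.
Check: (v - proj_W(v)) · u_1 = 0  (should be 0).
Check: (v - proj_W(v)) · u_2 = 0  (should be 0).
Result: proj_W(v) = (-3/2, -1, -3/2).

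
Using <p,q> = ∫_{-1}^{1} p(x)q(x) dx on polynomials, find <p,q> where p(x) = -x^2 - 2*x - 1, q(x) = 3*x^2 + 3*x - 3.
<p,q> = 4/5

Expand the product: p(x)·q(x) = -3*x^4 - 9*x^3 - 6*x^2 + 3*x + 3.
∫_{-1}^{1} of each monomial x^k gives [2/(k+1) if k even, 0 if k odd]. Integrating term-by-term (or equivalently evaluating the antiderivative F(x) = -3*x^5/5 - 9*x^4/4 - 2*x^3 + 3*x^2/2 + 3*x at the endpoints):
  F(1) − F(−1) = -7/20 − (-23/20) = 4/5.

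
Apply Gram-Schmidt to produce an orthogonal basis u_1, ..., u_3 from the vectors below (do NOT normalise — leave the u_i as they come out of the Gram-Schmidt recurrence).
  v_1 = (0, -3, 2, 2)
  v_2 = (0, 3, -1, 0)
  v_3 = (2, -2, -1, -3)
Orthogonal basis:
  u_1 = (0, -3, 2, 2)
  u_2 = (0, 18/17, 5/17, 22/17)
  u_3 = (2, -2/49, -6/49, 3/49)

Apply the Gram-Schmidt recurrence
  u_1 = v_1
  u_i = v_i − Σ_{j<i} ((v_i · u_j) / (u_j · u_j)) · u_j.

Step by step this gives:
  u_1 = (0, -3, 2, 2)
  u_2 = (0, 18/17, 5/17, 22/17)
  u_3 = (2, -2/49, -6/49, 3/49)

Orthogonality check:
  u_2 · u_1 = 0 (should be 0)
  u_3 · u_1 = 0 (should be 0)
  u_3 · u_2 = 0 (should be 0)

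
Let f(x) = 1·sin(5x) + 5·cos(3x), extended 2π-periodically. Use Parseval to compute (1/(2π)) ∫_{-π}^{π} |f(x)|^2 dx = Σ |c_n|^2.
Σ |c_n|^2 = 13

Expand |f|^2 and use orthogonality of {sin(nx), cos(mx)} on [-π, π]:
  ∫_{-π}^{π} sin(nx)^2 dx = π, ∫ cos(mx)^2 dx = π, and cross terms integrate to 0.
So ∫_{-π}^{π} f(x)^2 dx = 1^2 · π + 5^2 · π = (1 + 25)π.
Divide by 2π: (1 + 25)/2 = 13.
By Parseval, this equals Σ |c_n|^2.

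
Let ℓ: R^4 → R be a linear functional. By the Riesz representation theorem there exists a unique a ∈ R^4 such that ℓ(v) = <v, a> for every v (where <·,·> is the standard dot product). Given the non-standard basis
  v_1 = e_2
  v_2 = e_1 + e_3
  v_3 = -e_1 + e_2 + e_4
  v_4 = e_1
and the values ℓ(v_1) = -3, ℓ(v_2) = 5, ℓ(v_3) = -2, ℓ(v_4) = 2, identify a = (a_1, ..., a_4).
a = (2, -3, 3, 3)

Write a = (a_1, ..., a_4) in the standard basis. For each basis vector v_i, ℓ(v_i) = <v_i, a> is a linear equation in the a_j's. Collect the n equations into a matrix system V a = ℓ, where row i of V is v_i (expressed in the standard basis). Since V is invertible (lower-triangular with 1s on the diagonal, up to permutation), solve by back-substitution:
  V =
[[0, 1, 0, 0],
 [1, 0, 1, 0],
 [-1, 1, 0, 1],
 [1, 0, 0, 0]]
  V a = (-3, 5, -2, 2)
Solving gives a = (2, -3, 3, 3).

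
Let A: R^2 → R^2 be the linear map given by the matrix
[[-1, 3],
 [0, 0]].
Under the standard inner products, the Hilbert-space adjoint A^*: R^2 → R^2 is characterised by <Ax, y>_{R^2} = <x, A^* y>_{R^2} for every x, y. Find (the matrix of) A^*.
A^* = A^T =
[[-1, 0],
 [3, 0]]

For real matrices with standard dot products, the defining identity <Ax, y> = <x, A^* y> gives (Ax)^T y = x^T (A^*) y, i.e. x^T A^T y = x^T (A^*) y. Since this holds for all x, y, we must have A^* = A^T. Therefore
A^* =
[[-1, 0],
 [3, 0]].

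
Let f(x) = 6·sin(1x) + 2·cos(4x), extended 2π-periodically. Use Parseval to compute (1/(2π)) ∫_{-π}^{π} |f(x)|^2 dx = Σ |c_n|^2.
Σ |c_n|^2 = 20

Expand |f|^2 and use orthogonality of {sin(nx), cos(mx)} on [-π, π]:
  ∫_{-π}^{π} sin(nx)^2 dx = π, ∫ cos(mx)^2 dx = π, and cross terms integrate to 0.
So ∫_{-π}^{π} f(x)^2 dx = 6^2 · π + 2^2 · π = (36 + 4)π.
Divide by 2π: (36 + 4)/2 = 20.
By Parseval, this equals Σ |c_n|^2.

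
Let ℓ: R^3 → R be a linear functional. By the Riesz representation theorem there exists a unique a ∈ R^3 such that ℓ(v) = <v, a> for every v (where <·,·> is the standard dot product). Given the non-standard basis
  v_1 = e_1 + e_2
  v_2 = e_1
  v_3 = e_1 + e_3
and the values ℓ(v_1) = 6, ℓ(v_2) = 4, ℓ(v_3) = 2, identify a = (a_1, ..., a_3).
a = (4, 2, -2)

Write a = (a_1, ..., a_3) in the standard basis. For each basis vector v_i, ℓ(v_i) = <v_i, a> is a linear equation in the a_j's. Collect the n equations into a matrix system V a = ℓ, where row i of V is v_i (expressed in the standard basis). Since V is invertible (lower-triangular with 1s on the diagonal, up to permutation), solve by back-substitution:
  V =
[[1, 1, 0],
 [1, 0, 0],
 [1, 0, 1]]
  V a = (6, 4, 2)
Solving gives a = (4, 2, -2).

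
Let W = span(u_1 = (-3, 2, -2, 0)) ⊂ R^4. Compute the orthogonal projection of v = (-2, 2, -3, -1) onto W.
proj_W(v) = (-48/17, 32/17, -32/17, 0)

Set up U = [u_1 | ... | u_1] ∈ R^(4×1). The projector onto W = col(U) is P = U (U^T U)^(-1) U^T.
Compute U^T U =
  [17],
and U^T v = (16).
Solve U^T U · c = U^T v for the coefficients: c = (16/17). The projection is proj_W(v) = U c.
Check: (v - proj_W(v)) · u_1 = 0  (should be 0).
Result: proj_W(v) = (-48/17, 32/17, -32/17, 0).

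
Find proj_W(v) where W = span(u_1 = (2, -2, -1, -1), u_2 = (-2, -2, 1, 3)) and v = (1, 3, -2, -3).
proj_W(v) = (64/41, 122/41, -32/41, -125/41)

Set up U = [u_1 | ... | u_2] ∈ R^(4×2). The projector onto W = col(U) is P = U (U^T U)^(-1) U^T.
Compute U^T U =
  [10, -4]
  [-4, 18],
and U^T v = (1, -19).
Solve U^T U · c = U^T v for the coefficients: c = (-29/82, -93/82). The projection is proj_W(v) = U c.
Check: (v - proj_W(v)) · u_1 = 0  (should be 0).
Check: (v - proj_W(v)) · u_2 = 0  (should be 0).
Result: proj_W(v) = (64/41, 122/41, -32/41, -125/41).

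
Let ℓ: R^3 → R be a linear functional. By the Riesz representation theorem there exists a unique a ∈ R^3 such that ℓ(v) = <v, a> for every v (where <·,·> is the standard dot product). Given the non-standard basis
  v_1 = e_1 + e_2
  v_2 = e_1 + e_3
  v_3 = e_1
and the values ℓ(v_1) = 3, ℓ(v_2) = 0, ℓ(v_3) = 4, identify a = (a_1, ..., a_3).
a = (4, -1, -4)

Write a = (a_1, ..., a_3) in the standard basis. For each basis vector v_i, ℓ(v_i) = <v_i, a> is a linear equation in the a_j's. Collect the n equations into a matrix system V a = ℓ, where row i of V is v_i (expressed in the standard basis). Since V is invertible (lower-triangular with 1s on the diagonal, up to permutation), solve by back-substitution:
  V =
[[1, 1, 0],
 [1, 0, 1],
 [1, 0, 0]]
  V a = (3, 0, 4)
Solving gives a = (4, -1, -4).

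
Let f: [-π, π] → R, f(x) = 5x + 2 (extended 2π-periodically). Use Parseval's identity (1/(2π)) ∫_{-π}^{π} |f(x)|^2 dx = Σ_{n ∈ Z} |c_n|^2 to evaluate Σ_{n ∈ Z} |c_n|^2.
Σ |c_n|^2 = 25π^2/3 + 4

Expand and integrate term by term over [-π, π]:
  ∫ (5x)^2 dx = 25·(2π^3/3); ∫ 2·5·(2)·x dx = 0 (odd integrand); ∫ 2^2 dx = 4·2π.
So (1/(2π)) ∫_{-π}^{π} (5x + 2)^2 dx = 25π^2/3 + 4 = 25π^2/3 + 4.
Parseval ⇒ Σ |c_n|^2 = 25π^2/3 + 4.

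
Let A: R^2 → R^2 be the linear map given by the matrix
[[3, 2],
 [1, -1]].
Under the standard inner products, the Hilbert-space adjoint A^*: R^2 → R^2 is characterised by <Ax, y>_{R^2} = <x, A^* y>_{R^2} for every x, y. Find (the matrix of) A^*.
A^* = A^T =
[[3, 1],
 [2, -1]]

For real matrices with standard dot products, the defining identity <Ax, y> = <x, A^* y> gives (Ax)^T y = x^T (A^*) y, i.e. x^T A^T y = x^T (A^*) y. Since this holds for all x, y, we must have A^* = A^T. Therefore
A^* =
[[3, 1],
 [2, -1]].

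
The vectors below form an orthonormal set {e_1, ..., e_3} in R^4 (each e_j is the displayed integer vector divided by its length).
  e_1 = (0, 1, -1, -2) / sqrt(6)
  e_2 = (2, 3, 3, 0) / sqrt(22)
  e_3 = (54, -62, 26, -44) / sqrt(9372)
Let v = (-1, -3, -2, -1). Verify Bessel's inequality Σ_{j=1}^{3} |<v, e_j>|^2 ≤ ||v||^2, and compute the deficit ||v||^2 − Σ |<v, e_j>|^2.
Σ |<v, e_j>|^2 = 1061/71; ||v||^2 = 15; deficit = 4/71

Write each e_j = u_j / sqrt(<u_j, u_j>) where u_j is the displayed integer vector. Then <v, e_j> = <v, u_j> / sqrt(<u_j, u_j>), so |<v, e_j>|^2 = <v, u_j>^2 / <u_j, u_j>.
Coefficients: <v, e_1> = 1/sqrt(6), <v, e_2> = -17/sqrt(22), <v, e_3> = 124/sqrt(9372).
Square and sum: Σ |<v, e_j>|^2 = 1061/71.
Compute ||v||^2 = v·v = 15.
Deficit = 15 − 1061/71 = 4/71 ≥ 0, confirming Bessel's inequality. (The deficit equals ||v − Σ <v,e_j> e_j||^2, the squared distance from v to span{e_j}.)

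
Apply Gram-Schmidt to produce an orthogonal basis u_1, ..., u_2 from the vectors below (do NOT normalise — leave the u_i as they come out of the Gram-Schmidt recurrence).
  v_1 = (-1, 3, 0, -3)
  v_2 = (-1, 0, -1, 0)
Orthogonal basis:
  u_1 = (-1, 3, 0, -3)
  u_2 = (-18/19, -3/19, -1, 3/19)

Apply the Gram-Schmidt recurrence
  u_1 = v_1
  u_i = v_i − Σ_{j<i} ((v_i · u_j) / (u_j · u_j)) · u_j.

Step by step this gives:
  u_1 = (-1, 3, 0, -3)
  u_2 = (-18/19, -3/19, -1, 3/19)

Orthogonality check:
  u_2 · u_1 = 0 (should be 0)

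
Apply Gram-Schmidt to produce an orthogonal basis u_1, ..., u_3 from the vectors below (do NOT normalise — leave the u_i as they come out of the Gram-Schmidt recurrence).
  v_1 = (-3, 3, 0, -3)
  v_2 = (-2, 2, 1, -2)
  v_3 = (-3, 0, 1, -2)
Orthogonal basis:
  u_1 = (-3, 3, 0, -3)
  u_2 = (0, 0, 1, 0)
  u_3 = (-4/3, -5/3, 0, -1/3)

Apply the Gram-Schmidt recurrence
  u_1 = v_1
  u_i = v_i − Σ_{j<i} ((v_i · u_j) / (u_j · u_j)) · u_j.

Step by step this gives:
  u_1 = (-3, 3, 0, -3)
  u_2 = (0, 0, 1, 0)
  u_3 = (-4/3, -5/3, 0, -1/3)

Orthogonality check:
  u_2 · u_1 = 0 (should be 0)
  u_3 · u_1 = 0 (should be 0)
  u_3 · u_2 = 0 (should be 0)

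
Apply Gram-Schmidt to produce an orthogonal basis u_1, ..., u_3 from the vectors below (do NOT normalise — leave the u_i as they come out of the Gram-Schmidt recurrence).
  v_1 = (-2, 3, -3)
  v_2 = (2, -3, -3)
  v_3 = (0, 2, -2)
Orthogonal basis:
  u_1 = (-2, 3, -3)
  u_2 = (18/11, -27/11, -39/11)
  u_3 = (12/13, 8/13, 0)

Apply the Gram-Schmidt recurrence
  u_1 = v_1
  u_i = v_i − Σ_{j<i} ((v_i · u_j) / (u_j · u_j)) · u_j.

Step by step this gives:
  u_1 = (-2, 3, -3)
  u_2 = (18/11, -27/11, -39/11)
  u_3 = (12/13, 8/13, 0)

Orthogonality check:
  u_2 · u_1 = 0 (should be 0)
  u_3 · u_1 = 0 (should be 0)
  u_3 · u_2 = 0 (should be 0)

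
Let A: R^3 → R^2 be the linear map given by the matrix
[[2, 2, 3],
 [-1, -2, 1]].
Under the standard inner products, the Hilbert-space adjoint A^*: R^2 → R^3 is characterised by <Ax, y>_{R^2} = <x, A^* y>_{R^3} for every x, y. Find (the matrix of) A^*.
A^* = A^T =
[[2, -1],
 [2, -2],
 [3, 1]]

For real matrices with standard dot products, the defining identity <Ax, y> = <x, A^* y> gives (Ax)^T y = x^T (A^*) y, i.e. x^T A^T y = x^T (A^*) y. Since this holds for all x, y, we must have A^* = A^T. Therefore
A^* =
[[2, -1],
 [2, -2],
 [3, 1]].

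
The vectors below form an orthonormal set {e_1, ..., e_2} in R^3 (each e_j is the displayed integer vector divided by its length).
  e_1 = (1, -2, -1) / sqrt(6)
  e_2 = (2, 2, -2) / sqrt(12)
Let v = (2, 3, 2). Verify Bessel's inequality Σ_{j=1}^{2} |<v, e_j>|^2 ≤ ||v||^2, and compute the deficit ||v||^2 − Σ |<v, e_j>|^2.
Σ |<v, e_j>|^2 = 9; ||v||^2 = 17; deficit = 8

Write each e_j = u_j / sqrt(<u_j, u_j>) where u_j is the displayed integer vector. Then <v, e_j> = <v, u_j> / sqrt(<u_j, u_j>), so |<v, e_j>|^2 = <v, u_j>^2 / <u_j, u_j>.
Coefficients: <v, e_1> = -6/sqrt(6), <v, e_2> = 6/sqrt(12).
Square and sum: Σ |<v, e_j>|^2 = 9.
Compute ||v||^2 = v·v = 17.
Deficit = 17 − 9 = 8 ≥ 0, confirming Bessel's inequality. (The deficit equals ||v − Σ <v,e_j> e_j||^2, the squared distance from v to span{e_j}.)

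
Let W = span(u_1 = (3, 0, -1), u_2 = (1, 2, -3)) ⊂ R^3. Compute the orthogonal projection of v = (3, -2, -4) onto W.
proj_W(v) = (95/26, 8/13, -53/26)

Set up U = [u_1 | ... | u_2] ∈ R^(3×2). The projector onto W = col(U) is P = U (U^T U)^(-1) U^T.
Compute U^T U =
  [10, 6]
  [6, 14],
and U^T v = (13, 11).
Solve U^T U · c = U^T v for the coefficients: c = (29/26, 4/13). The projection is proj_W(v) = U c.
Check: (v - proj_W(v)) · u_1 = 0  (should be 0).
Check: (v - proj_W(v)) · u_2 = 0  (should be 0).
Result: proj_W(v) = (95/26, 8/13, -53/26).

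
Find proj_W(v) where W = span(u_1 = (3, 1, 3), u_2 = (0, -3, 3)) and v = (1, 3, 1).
proj_W(v) = (33/17, 39/17, 5/17)

Set up U = [u_1 | ... | u_2] ∈ R^(3×2). The projector onto W = col(U) is P = U (U^T U)^(-1) U^T.
Compute U^T U =
  [19, 6]
  [6, 18],
and U^T v = (9, -6).
Solve U^T U · c = U^T v for the coefficients: c = (11/17, -28/51). The projection is proj_W(v) = U c.
Check: (v - proj_W(v)) · u_1 = 0  (should be 0).
Check: (v - proj_W(v)) · u_2 = 0  (should be 0).
Result: proj_W(v) = (33/17, 39/17, 5/17).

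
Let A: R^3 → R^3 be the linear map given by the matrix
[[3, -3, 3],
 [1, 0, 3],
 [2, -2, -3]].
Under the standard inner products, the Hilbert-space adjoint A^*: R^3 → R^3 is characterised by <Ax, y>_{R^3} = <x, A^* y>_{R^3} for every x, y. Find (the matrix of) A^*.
A^* = A^T =
[[3, 1, 2],
 [-3, 0, -2],
 [3, 3, -3]]

For real matrices with standard dot products, the defining identity <Ax, y> = <x, A^* y> gives (Ax)^T y = x^T (A^*) y, i.e. x^T A^T y = x^T (A^*) y. Since this holds for all x, y, we must have A^* = A^T. Therefore
A^* =
[[3, 1, 2],
 [-3, 0, -2],
 [3, 3, -3]].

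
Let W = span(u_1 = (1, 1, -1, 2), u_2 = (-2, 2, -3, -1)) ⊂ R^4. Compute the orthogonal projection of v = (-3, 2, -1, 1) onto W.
proj_W(v) = (-28/25, 188/125, -54/25, -34/125)

Set up U = [u_1 | ... | u_2] ∈ R^(4×2). The projector onto W = col(U) is P = U (U^T U)^(-1) U^T.
Compute U^T U =
  [7, 1]
  [1, 18],
and U^T v = (2, 12).
Solve U^T U · c = U^T v for the coefficients: c = (24/125, 82/125). The projection is proj_W(v) = U c.
Check: (v - proj_W(v)) · u_1 = 0  (should be 0).
Check: (v - proj_W(v)) · u_2 = 0  (should be 0).
Result: proj_W(v) = (-28/25, 188/125, -54/25, -34/125).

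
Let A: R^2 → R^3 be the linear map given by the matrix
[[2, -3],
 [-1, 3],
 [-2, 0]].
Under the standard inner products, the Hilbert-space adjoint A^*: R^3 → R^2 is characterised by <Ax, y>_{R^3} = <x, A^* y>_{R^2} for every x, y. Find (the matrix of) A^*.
A^* = A^T =
[[2, -1, -2],
 [-3, 3, 0]]

For real matrices with standard dot products, the defining identity <Ax, y> = <x, A^* y> gives (Ax)^T y = x^T (A^*) y, i.e. x^T A^T y = x^T (A^*) y. Since this holds for all x, y, we must have A^* = A^T. Therefore
A^* =
[[2, -1, -2],
 [-3, 3, 0]].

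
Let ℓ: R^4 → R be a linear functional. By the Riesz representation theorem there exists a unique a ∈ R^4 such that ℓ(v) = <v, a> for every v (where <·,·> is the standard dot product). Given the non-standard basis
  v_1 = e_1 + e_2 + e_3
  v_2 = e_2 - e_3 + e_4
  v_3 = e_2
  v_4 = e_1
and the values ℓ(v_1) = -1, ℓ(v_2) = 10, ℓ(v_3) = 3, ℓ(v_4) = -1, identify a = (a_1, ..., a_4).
a = (-1, 3, -3, 4)

Write a = (a_1, ..., a_4) in the standard basis. For each basis vector v_i, ℓ(v_i) = <v_i, a> is a linear equation in the a_j's. Collect the n equations into a matrix system V a = ℓ, where row i of V is v_i (expressed in the standard basis). Since V is invertible (lower-triangular with 1s on the diagonal, up to permutation), solve by back-substitution:
  V =
[[1, 1, 1, 0],
 [0, 1, -1, 1],
 [0, 1, 0, 0],
 [1, 0, 0, 0]]
  V a = (-1, 10, 3, -1)
Solving gives a = (-1, 3, -3, 4).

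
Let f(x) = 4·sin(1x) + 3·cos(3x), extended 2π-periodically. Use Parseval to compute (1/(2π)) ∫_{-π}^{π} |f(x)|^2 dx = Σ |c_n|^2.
Σ |c_n|^2 = 25/2

Expand |f|^2 and use orthogonality of {sin(nx), cos(mx)} on [-π, π]:
  ∫_{-π}^{π} sin(nx)^2 dx = π, ∫ cos(mx)^2 dx = π, and cross terms integrate to 0.
So ∫_{-π}^{π} f(x)^2 dx = 4^2 · π + 3^2 · π = (16 + 9)π.
Divide by 2π: (16 + 9)/2 = 25/2.
By Parseval, this equals Σ |c_n|^2.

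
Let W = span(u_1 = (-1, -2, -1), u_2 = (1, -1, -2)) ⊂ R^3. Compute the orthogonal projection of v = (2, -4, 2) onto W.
proj_W(v) = (-2/3, -4/3, -2/3)

Set up U = [u_1 | ... | u_2] ∈ R^(3×2). The projector onto W = col(U) is P = U (U^T U)^(-1) U^T.
Compute U^T U =
  [6, 3]
  [3, 6],
and U^T v = (4, 2).
Solve U^T U · c = U^T v for the coefficients: c = (2/3, 0). The projection is proj_W(v) = U c.
Check: (v - proj_W(v)) · u_1 = 0  (should be 0).
Check: (v - proj_W(v)) · u_2 = 0  (should be 0).
Result: proj_W(v) = (-2/3, -4/3, -2/3).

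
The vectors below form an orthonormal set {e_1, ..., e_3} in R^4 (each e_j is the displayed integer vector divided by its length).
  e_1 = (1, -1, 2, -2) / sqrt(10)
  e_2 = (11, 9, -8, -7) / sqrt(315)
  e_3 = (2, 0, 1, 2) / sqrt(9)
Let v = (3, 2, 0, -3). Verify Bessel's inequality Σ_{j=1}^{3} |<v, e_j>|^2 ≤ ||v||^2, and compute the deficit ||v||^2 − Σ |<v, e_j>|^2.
Σ |<v, e_j>|^2 = 299/14; ||v||^2 = 22; deficit = 9/14

Write each e_j = u_j / sqrt(<u_j, u_j>) where u_j is the displayed integer vector. Then <v, e_j> = <v, u_j> / sqrt(<u_j, u_j>), so |<v, e_j>|^2 = <v, u_j>^2 / <u_j, u_j>.
Coefficients: <v, e_1> = 7/sqrt(10), <v, e_2> = 72/sqrt(315), <v, e_3> = 0/sqrt(9).
Square and sum: Σ |<v, e_j>|^2 = 299/14.
Compute ||v||^2 = v·v = 22.
Deficit = 22 − 299/14 = 9/14 ≥ 0, confirming Bessel's inequality. (The deficit equals ||v − Σ <v,e_j> e_j||^2, the squared distance from v to span{e_j}.)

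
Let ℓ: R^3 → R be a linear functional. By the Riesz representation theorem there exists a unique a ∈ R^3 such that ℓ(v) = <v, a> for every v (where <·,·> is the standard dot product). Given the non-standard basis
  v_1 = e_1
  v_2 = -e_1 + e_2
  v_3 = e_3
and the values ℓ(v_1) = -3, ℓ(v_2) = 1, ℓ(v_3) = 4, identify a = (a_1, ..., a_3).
a = (-3, -2, 4)

Write a = (a_1, ..., a_3) in the standard basis. For each basis vector v_i, ℓ(v_i) = <v_i, a> is a linear equation in the a_j's. Collect the n equations into a matrix system V a = ℓ, where row i of V is v_i (expressed in the standard basis). Since V is invertible (lower-triangular with 1s on the diagonal, up to permutation), solve by back-substitution:
  V =
[[1, 0, 0],
 [-1, 1, 0],
 [0, 0, 1]]
  V a = (-3, 1, 4)
Solving gives a = (-3, -2, 4).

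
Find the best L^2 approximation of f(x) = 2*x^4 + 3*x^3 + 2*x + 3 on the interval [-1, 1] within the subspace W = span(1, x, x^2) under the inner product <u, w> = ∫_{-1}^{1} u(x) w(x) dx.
g(x) = 12*x^2/7 + 19*x/5 + 99/35

The best approximation g ∈ W is the orthogonal projection of f onto W. Writing g = a_0 + a_1 x + a_2 x^2, the coefficients solve the normal equations G · a = b where
  G_{ij} = <φ_i, φ_j> and b_i = <f, φ_i>, with φ_0 = 1, φ_1 = x, φ_2 = x^2.
G =
  [2, 0, 2/3]
  [0, 2/3, 0]
  [2/3, 0, 2/5],
b = (34/5, 38/15, 18/7).
Solving gives a_0 = 99/35, a_1 = 19/5, a_2 = 12/7, so
  g(x) = 12*x^2/7 + 19*x/5 + 99/35.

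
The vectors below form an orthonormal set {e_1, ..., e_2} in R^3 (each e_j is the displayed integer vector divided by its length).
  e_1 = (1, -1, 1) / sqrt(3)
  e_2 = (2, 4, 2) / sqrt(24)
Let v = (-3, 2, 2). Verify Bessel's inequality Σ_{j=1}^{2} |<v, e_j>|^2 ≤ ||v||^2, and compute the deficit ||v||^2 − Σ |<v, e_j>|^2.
Σ |<v, e_j>|^2 = 9/2; ||v||^2 = 17; deficit = 25/2

Write each e_j = u_j / sqrt(<u_j, u_j>) where u_j is the displayed integer vector. Then <v, e_j> = <v, u_j> / sqrt(<u_j, u_j>), so |<v, e_j>|^2 = <v, u_j>^2 / <u_j, u_j>.
Coefficients: <v, e_1> = -3/sqrt(3), <v, e_2> = 6/sqrt(24).
Square and sum: Σ |<v, e_j>|^2 = 9/2.
Compute ||v||^2 = v·v = 17.
Deficit = 17 − 9/2 = 25/2 ≥ 0, confirming Bessel's inequality. (The deficit equals ||v − Σ <v,e_j> e_j||^2, the squared distance from v to span{e_j}.)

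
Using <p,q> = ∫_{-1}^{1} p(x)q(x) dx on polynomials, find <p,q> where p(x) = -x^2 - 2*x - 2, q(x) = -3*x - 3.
<p,q> = 18

Expand the product: p(x)·q(x) = 3*x^3 + 9*x^2 + 12*x + 6.
∫_{-1}^{1} of each monomial x^k gives [2/(k+1) if k even, 0 if k odd]. Integrating term-by-term (or equivalently evaluating the antiderivative F(x) = 3*x^4/4 + 3*x^3 + 6*x^2 + 6*x at the endpoints):
  F(1) − F(−1) = 63/4 − (-9/4) = 18.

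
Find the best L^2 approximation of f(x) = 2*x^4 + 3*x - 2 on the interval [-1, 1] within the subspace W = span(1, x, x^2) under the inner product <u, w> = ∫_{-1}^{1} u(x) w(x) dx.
g(x) = 12*x^2/7 + 3*x - 76/35

The best approximation g ∈ W is the orthogonal projection of f onto W. Writing g = a_0 + a_1 x + a_2 x^2, the coefficients solve the normal equations G · a = b where
  G_{ij} = <φ_i, φ_j> and b_i = <f, φ_i>, with φ_0 = 1, φ_1 = x, φ_2 = x^2.
G =
  [2, 0, 2/3]
  [0, 2/3, 0]
  [2/3, 0, 2/5],
b = (-16/5, 2, -16/21).
Solving gives a_0 = -76/35, a_1 = 3, a_2 = 12/7, so
  g(x) = 12*x^2/7 + 3*x - 76/35.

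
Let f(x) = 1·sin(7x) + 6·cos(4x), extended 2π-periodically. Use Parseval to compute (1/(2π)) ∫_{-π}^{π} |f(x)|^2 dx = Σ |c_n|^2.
Σ |c_n|^2 = 37/2

Expand |f|^2 and use orthogonality of {sin(nx), cos(mx)} on [-π, π]:
  ∫_{-π}^{π} sin(nx)^2 dx = π, ∫ cos(mx)^2 dx = π, and cross terms integrate to 0.
So ∫_{-π}^{π} f(x)^2 dx = 1^2 · π + 6^2 · π = (1 + 36)π.
Divide by 2π: (1 + 36)/2 = 37/2.
By Parseval, this equals Σ |c_n|^2.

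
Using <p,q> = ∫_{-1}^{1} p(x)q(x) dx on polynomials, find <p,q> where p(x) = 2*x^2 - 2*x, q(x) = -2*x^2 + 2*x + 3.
<p,q> = -4/15

Expand the product: p(x)·q(x) = -4*x^4 + 8*x^3 + 2*x^2 - 6*x.
∫_{-1}^{1} of each monomial x^k gives [2/(k+1) if k even, 0 if k odd]. Integrating term-by-term (or equivalently evaluating the antiderivative F(x) = -4*x^5/5 + 2*x^4 + 2*x^3/3 - 3*x^2 at the endpoints):
  F(1) − F(−1) = -17/15 − (-13/15) = -4/15.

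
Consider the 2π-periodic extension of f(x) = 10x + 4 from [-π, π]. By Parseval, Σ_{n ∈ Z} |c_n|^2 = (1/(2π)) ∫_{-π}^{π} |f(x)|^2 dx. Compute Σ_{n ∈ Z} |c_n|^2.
Σ |c_n|^2 = 100π^2/3 + 16

Expand and integrate term by term over [-π, π]:
  ∫ (10x)^2 dx = 100·(2π^3/3); ∫ 2·10·(4)·x dx = 0 (odd integrand); ∫ 4^2 dx = 16·2π.
So (1/(2π)) ∫_{-π}^{π} (10x + 4)^2 dx = 100π^2/3 + 16 = 100π^2/3 + 16.
Parseval ⇒ Σ |c_n|^2 = 100π^2/3 + 16.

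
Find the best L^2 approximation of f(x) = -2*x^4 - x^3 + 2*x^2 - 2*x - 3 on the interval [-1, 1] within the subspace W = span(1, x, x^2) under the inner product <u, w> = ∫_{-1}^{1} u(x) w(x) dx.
g(x) = 2*x^2/7 - 13*x/5 - 99/35

The best approximation g ∈ W is the orthogonal projection of f onto W. Writing g = a_0 + a_1 x + a_2 x^2, the coefficients solve the normal equations G · a = b where
  G_{ij} = <φ_i, φ_j> and b_i = <f, φ_i>, with φ_0 = 1, φ_1 = x, φ_2 = x^2.
G =
  [2, 0, 2/3]
  [0, 2/3, 0]
  [2/3, 0, 2/5],
b = (-82/15, -26/15, -62/35).
Solving gives a_0 = -99/35, a_1 = -13/5, a_2 = 2/7, so
  g(x) = 2*x^2/7 - 13*x/5 - 99/35.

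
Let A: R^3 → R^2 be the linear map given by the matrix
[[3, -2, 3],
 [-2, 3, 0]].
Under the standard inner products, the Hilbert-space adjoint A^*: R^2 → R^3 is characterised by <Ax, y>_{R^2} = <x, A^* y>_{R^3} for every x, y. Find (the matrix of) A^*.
A^* = A^T =
[[3, -2],
 [-2, 3],
 [3, 0]]

For real matrices with standard dot products, the defining identity <Ax, y> = <x, A^* y> gives (Ax)^T y = x^T (A^*) y, i.e. x^T A^T y = x^T (A^*) y. Since this holds for all x, y, we must have A^* = A^T. Therefore
A^* =
[[3, -2],
 [-2, 3],
 [3, 0]].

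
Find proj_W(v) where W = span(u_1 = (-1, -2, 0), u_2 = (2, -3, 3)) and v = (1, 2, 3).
proj_W(v) = (110/47, 125/94, 135/94)

Set up U = [u_1 | ... | u_2] ∈ R^(3×2). The projector onto W = col(U) is P = U (U^T U)^(-1) U^T.
Compute U^T U =
  [5, 4]
  [4, 22],
and U^T v = (-5, 5).
Solve U^T U · c = U^T v for the coefficients: c = (-65/47, 45/94). The projection is proj_W(v) = U c.
Check: (v - proj_W(v)) · u_1 = 0  (should be 0).
Check: (v - proj_W(v)) · u_2 = 0  (should be 0).
Result: proj_W(v) = (110/47, 125/94, 135/94).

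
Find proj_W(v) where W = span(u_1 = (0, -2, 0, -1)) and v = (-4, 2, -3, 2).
proj_W(v) = (0, 12/5, 0, 6/5)

Set up U = [u_1 | ... | u_1] ∈ R^(4×1). The projector onto W = col(U) is P = U (U^T U)^(-1) U^T.
Compute U^T U =
  [5],
and U^T v = (-6).
Solve U^T U · c = U^T v for the coefficients: c = (-6/5). The projection is proj_W(v) = U c.
Check: (v - proj_W(v)) · u_1 = 0  (should be 0).
Result: proj_W(v) = (0, 12/5, 0, 6/5).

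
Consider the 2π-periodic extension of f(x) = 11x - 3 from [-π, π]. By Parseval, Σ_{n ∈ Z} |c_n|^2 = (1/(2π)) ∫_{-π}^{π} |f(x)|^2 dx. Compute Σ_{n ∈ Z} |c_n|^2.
Σ |c_n|^2 = 121π^2/3 + 9

Expand and integrate term by term over [-π, π]:
  ∫ (11x)^2 dx = 121·(2π^3/3); ∫ 2·11·(-3)·x dx = 0 (odd integrand); ∫ (-3)^2 dx = 9·2π.
So (1/(2π)) ∫_{-π}^{π} (11x - 3)^2 dx = 121π^2/3 + 9 = 121π^2/3 + 9.
Parseval ⇒ Σ |c_n|^2 = 121π^2/3 + 9.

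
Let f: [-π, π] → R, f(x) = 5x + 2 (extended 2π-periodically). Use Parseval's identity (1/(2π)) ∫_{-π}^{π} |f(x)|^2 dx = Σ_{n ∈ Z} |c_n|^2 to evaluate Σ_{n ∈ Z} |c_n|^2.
Σ |c_n|^2 = 25π^2/3 + 4

Expand and integrate term by term over [-π, π]:
  ∫ (5x)^2 dx = 25·(2π^3/3); ∫ 2·5·(2)·x dx = 0 (odd integrand); ∫ 2^2 dx = 4·2π.
So (1/(2π)) ∫_{-π}^{π} (5x + 2)^2 dx = 25π^2/3 + 4 = 25π^2/3 + 4.
Parseval ⇒ Σ |c_n|^2 = 25π^2/3 + 4.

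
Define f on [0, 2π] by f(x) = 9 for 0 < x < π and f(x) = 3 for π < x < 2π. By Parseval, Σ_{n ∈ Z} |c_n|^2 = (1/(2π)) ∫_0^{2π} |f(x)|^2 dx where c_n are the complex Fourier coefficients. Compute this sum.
Σ |c_n|^2 = 45

Parseval equates the L^2 energy of f (normalised by 1/(2π)) with the ℓ^2 sum of its Fourier coefficients: (1/(2π)) ∫_0^{2π} |f|^2 = Σ |c_n|^2.
Compute the left side: (1/(2π)) [∫_0^π 9^2 dx + ∫_π^{2π} 3^2 dx] = (1/(2π)) · (81π + 9π) = (81 + 9)/2 = 45.
So Σ_{n ∈ Z} |c_n|^2 = 45.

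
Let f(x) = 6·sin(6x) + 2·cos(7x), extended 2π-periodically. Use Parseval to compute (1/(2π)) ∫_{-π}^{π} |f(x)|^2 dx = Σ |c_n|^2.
Σ |c_n|^2 = 20

Expand |f|^2 and use orthogonality of {sin(nx), cos(mx)} on [-π, π]:
  ∫_{-π}^{π} sin(nx)^2 dx = π, ∫ cos(mx)^2 dx = π, and cross terms integrate to 0.
So ∫_{-π}^{π} f(x)^2 dx = 6^2 · π + 2^2 · π = (36 + 4)π.
Divide by 2π: (36 + 4)/2 = 20.
By Parseval, this equals Σ |c_n|^2.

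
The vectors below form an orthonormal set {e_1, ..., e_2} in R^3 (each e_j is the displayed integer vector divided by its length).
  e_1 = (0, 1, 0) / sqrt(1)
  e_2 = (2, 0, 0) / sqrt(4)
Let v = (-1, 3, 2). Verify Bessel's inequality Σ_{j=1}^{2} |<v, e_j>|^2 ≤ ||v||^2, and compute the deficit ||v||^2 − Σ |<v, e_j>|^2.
Σ |<v, e_j>|^2 = 10; ||v||^2 = 14; deficit = 4

Write each e_j = u_j / sqrt(<u_j, u_j>) where u_j is the displayed integer vector. Then <v, e_j> = <v, u_j> / sqrt(<u_j, u_j>), so |<v, e_j>|^2 = <v, u_j>^2 / <u_j, u_j>.
Coefficients: <v, e_1> = 3/sqrt(1), <v, e_2> = -2/sqrt(4).
Square and sum: Σ |<v, e_j>|^2 = 10.
Compute ||v||^2 = v·v = 14.
Deficit = 14 − 10 = 4 ≥ 0, confirming Bessel's inequality. (The deficit equals ||v − Σ <v,e_j> e_j||^2, the squared distance from v to span{e_j}.)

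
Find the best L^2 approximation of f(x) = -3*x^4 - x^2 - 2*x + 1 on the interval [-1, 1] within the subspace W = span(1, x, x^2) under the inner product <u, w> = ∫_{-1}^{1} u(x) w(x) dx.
g(x) = -25*x^2/7 - 2*x + 44/35

The best approximation g ∈ W is the orthogonal projection of f onto W. Writing g = a_0 + a_1 x + a_2 x^2, the coefficients solve the normal equations G · a = b where
  G_{ij} = <φ_i, φ_j> and b_i = <f, φ_i>, with φ_0 = 1, φ_1 = x, φ_2 = x^2.
G =
  [2, 0, 2/3]
  [0, 2/3, 0]
  [2/3, 0, 2/5],
b = (2/15, -4/3, -62/105).
Solving gives a_0 = 44/35, a_1 = -2, a_2 = -25/7, so
  g(x) = -25*x^2/7 - 2*x + 44/35.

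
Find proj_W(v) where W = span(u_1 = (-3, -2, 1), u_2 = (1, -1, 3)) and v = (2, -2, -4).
proj_W(v) = (1/3, 4/3, -7/3)

Set up U = [u_1 | ... | u_2] ∈ R^(3×2). The projector onto W = col(U) is P = U (U^T U)^(-1) U^T.
Compute U^T U =
  [14, 2]
  [2, 11],
and U^T v = (-6, -8).
Solve U^T U · c = U^T v for the coefficients: c = (-1/3, -2/3). The projection is proj_W(v) = U c.
Check: (v - proj_W(v)) · u_1 = 0  (should be 0).
Check: (v - proj_W(v)) · u_2 = 0  (should be 0).
Result: proj_W(v) = (1/3, 4/3, -7/3).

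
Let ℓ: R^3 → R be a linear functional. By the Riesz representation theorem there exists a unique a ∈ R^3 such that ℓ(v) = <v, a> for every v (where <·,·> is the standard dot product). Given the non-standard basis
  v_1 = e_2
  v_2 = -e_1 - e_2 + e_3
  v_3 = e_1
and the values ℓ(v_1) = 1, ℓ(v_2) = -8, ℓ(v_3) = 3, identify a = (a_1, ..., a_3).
a = (3, 1, -4)

Write a = (a_1, ..., a_3) in the standard basis. For each basis vector v_i, ℓ(v_i) = <v_i, a> is a linear equation in the a_j's. Collect the n equations into a matrix system V a = ℓ, where row i of V is v_i (expressed in the standard basis). Since V is invertible (lower-triangular with 1s on the diagonal, up to permutation), solve by back-substitution:
  V =
[[0, 1, 0],
 [-1, -1, 1],
 [1, 0, 0]]
  V a = (1, -8, 3)
Solving gives a = (3, 1, -4).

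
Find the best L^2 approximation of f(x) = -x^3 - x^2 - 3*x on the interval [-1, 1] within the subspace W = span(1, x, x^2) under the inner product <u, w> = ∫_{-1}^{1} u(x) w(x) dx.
g(x) = -x^2 - 18*x/5

The best approximation g ∈ W is the orthogonal projection of f onto W. Writing g = a_0 + a_1 x + a_2 x^2, the coefficients solve the normal equations G · a = b where
  G_{ij} = <φ_i, φ_j> and b_i = <f, φ_i>, with φ_0 = 1, φ_1 = x, φ_2 = x^2.
G =
  [2, 0, 2/3]
  [0, 2/3, 0]
  [2/3, 0, 2/5],
b = (-2/3, -12/5, -2/5).
Solving gives a_0 = 0, a_1 = -18/5, a_2 = -1, so
  g(x) = -x^2 - 18*x/5.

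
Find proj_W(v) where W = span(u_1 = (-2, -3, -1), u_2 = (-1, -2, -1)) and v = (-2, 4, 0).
proj_W(v) = (0, 2, 2)

Set up U = [u_1 | ... | u_2] ∈ R^(3×2). The projector onto W = col(U) is P = U (U^T U)^(-1) U^T.
Compute U^T U =
  [14, 9]
  [9, 6],
and U^T v = (-8, -6).
Solve U^T U · c = U^T v for the coefficients: c = (2, -4). The projection is proj_W(v) = U c.
Check: (v - proj_W(v)) · u_1 = 0  (should be 0).
Check: (v - proj_W(v)) · u_2 = 0  (should be 0).
Result: proj_W(v) = (0, 2, 2).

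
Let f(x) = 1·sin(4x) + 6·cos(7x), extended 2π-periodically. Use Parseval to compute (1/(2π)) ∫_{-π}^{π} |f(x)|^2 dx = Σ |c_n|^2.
Σ |c_n|^2 = 37/2

Expand |f|^2 and use orthogonality of {sin(nx), cos(mx)} on [-π, π]:
  ∫_{-π}^{π} sin(nx)^2 dx = π, ∫ cos(mx)^2 dx = π, and cross terms integrate to 0.
So ∫_{-π}^{π} f(x)^2 dx = 1^2 · π + 6^2 · π = (1 + 36)π.
Divide by 2π: (1 + 36)/2 = 37/2.
By Parseval, this equals Σ |c_n|^2.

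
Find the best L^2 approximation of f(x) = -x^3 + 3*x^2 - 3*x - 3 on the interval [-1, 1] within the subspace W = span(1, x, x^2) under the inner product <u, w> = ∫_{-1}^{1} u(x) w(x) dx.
g(x) = 3*x^2 - 18*x/5 - 3

The best approximation g ∈ W is the orthogonal projection of f onto W. Writing g = a_0 + a_1 x + a_2 x^2, the coefficients solve the normal equations G · a = b where
  G_{ij} = <φ_i, φ_j> and b_i = <f, φ_i>, with φ_0 = 1, φ_1 = x, φ_2 = x^2.
G =
  [2, 0, 2/3]
  [0, 2/3, 0]
  [2/3, 0, 2/5],
b = (-4, -12/5, -4/5).
Solving gives a_0 = -3, a_1 = -18/5, a_2 = 3, so
  g(x) = 3*x^2 - 18*x/5 - 3.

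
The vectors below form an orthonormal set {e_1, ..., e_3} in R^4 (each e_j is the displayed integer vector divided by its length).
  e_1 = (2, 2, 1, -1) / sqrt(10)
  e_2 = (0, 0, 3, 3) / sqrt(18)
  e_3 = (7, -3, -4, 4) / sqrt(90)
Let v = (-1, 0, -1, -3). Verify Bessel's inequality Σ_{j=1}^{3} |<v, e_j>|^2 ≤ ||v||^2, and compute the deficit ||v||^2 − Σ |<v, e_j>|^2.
Σ |<v, e_j>|^2 = 21/2; ||v||^2 = 11; deficit = 1/2

Write each e_j = u_j / sqrt(<u_j, u_j>) where u_j is the displayed integer vector. Then <v, e_j> = <v, u_j> / sqrt(<u_j, u_j>), so |<v, e_j>|^2 = <v, u_j>^2 / <u_j, u_j>.
Coefficients: <v, e_1> = 0/sqrt(10), <v, e_2> = -12/sqrt(18), <v, e_3> = -15/sqrt(90).
Square and sum: Σ |<v, e_j>|^2 = 21/2.
Compute ||v||^2 = v·v = 11.
Deficit = 11 − 21/2 = 1/2 ≥ 0, confirming Bessel's inequality. (The deficit equals ||v − Σ <v,e_j> e_j||^2, the squared distance from v to span{e_j}.)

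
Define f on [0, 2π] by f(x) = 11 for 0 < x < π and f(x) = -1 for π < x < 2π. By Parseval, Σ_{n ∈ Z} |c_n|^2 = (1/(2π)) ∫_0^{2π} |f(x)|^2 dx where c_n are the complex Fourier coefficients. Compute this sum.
Σ |c_n|^2 = 61

Parseval equates the L^2 energy of f (normalised by 1/(2π)) with the ℓ^2 sum of its Fourier coefficients: (1/(2π)) ∫_0^{2π} |f|^2 = Σ |c_n|^2.
Compute the left side: (1/(2π)) [∫_0^π 11^2 dx + ∫_π^{2π} (-1)^2 dx] = (1/(2π)) · (121π + 1π) = (121 + 1)/2 = 61.
So Σ_{n ∈ Z} |c_n|^2 = 61.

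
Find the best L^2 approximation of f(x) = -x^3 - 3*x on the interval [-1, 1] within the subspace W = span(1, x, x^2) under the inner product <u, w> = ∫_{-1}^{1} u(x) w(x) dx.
g(x) = -18*x/5

The best approximation g ∈ W is the orthogonal projection of f onto W. Writing g = a_0 + a_1 x + a_2 x^2, the coefficients solve the normal equations G · a = b where
  G_{ij} = <φ_i, φ_j> and b_i = <f, φ_i>, with φ_0 = 1, φ_1 = x, φ_2 = x^2.
G =
  [2, 0, 2/3]
  [0, 2/3, 0]
  [2/3, 0, 2/5],
b = (0, -12/5, 0).
Solving gives a_0 = 0, a_1 = -18/5, a_2 = 0, so
  g(x) = -18*x/5.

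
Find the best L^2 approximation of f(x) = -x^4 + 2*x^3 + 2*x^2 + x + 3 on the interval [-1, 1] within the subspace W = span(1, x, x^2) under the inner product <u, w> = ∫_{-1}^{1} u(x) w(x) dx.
g(x) = 8*x^2/7 + 11*x/5 + 108/35

The best approximation g ∈ W is the orthogonal projection of f onto W. Writing g = a_0 + a_1 x + a_2 x^2, the coefficients solve the normal equations G · a = b where
  G_{ij} = <φ_i, φ_j> and b_i = <f, φ_i>, with φ_0 = 1, φ_1 = x, φ_2 = x^2.
G =
  [2, 0, 2/3]
  [0, 2/3, 0]
  [2/3, 0, 2/5],
b = (104/15, 22/15, 88/35).
Solving gives a_0 = 108/35, a_1 = 11/5, a_2 = 8/7, so
  g(x) = 8*x^2/7 + 11*x/5 + 108/35.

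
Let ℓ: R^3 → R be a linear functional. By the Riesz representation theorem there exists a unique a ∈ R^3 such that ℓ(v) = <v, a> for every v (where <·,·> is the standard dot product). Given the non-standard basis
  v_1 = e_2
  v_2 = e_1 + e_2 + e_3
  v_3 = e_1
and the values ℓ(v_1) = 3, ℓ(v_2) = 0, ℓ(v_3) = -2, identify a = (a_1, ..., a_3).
a = (-2, 3, -1)

Write a = (a_1, ..., a_3) in the standard basis. For each basis vector v_i, ℓ(v_i) = <v_i, a> is a linear equation in the a_j's. Collect the n equations into a matrix system V a = ℓ, where row i of V is v_i (expressed in the standard basis). Since V is invertible (lower-triangular with 1s on the diagonal, up to permutation), solve by back-substitution:
  V =
[[0, 1, 0],
 [1, 1, 1],
 [1, 0, 0]]
  V a = (3, 0, -2)
Solving gives a = (-2, 3, -1).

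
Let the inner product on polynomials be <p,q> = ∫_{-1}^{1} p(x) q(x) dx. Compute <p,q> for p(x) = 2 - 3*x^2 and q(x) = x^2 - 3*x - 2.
<p,q> = -58/15

Expand the product: p(x)·q(x) = -3*x^4 + 9*x^3 + 8*x^2 - 6*x - 4.
∫_{-1}^{1} of each monomial x^k gives [2/(k+1) if k even, 0 if k odd]. Integrating term-by-term (or equivalently evaluating the antiderivative F(x) = -3*x^5/5 + 9*x^4/4 + 8*x^3/3 - 3*x^2 - 4*x at the endpoints):
  F(1) − F(−1) = -161/60 − (71/60) = -58/15.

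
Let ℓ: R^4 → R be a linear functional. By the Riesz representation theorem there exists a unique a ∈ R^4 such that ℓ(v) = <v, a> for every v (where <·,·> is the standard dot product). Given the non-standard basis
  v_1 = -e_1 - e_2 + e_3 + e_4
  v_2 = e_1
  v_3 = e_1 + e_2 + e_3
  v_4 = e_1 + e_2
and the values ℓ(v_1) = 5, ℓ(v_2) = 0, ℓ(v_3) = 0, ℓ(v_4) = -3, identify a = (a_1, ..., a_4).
a = (0, -3, 3, -1)

Write a = (a_1, ..., a_4) in the standard basis. For each basis vector v_i, ℓ(v_i) = <v_i, a> is a linear equation in the a_j's. Collect the n equations into a matrix system V a = ℓ, where row i of V is v_i (expressed in the standard basis). Since V is invertible (lower-triangular with 1s on the diagonal, up to permutation), solve by back-substitution:
  V =
[[-1, -1, 1, 1],
 [1, 0, 0, 0],
 [1, 1, 1, 0],
 [1, 1, 0, 0]]
  V a = (5, 0, 0, -3)
Solving gives a = (0, -3, 3, -1).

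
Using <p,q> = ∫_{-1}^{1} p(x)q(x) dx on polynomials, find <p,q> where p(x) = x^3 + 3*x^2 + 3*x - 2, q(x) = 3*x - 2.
<p,q> = 56/5

Expand the product: p(x)·q(x) = 3*x^4 + 7*x^3 + 3*x^2 - 12*x + 4.
∫_{-1}^{1} of each monomial x^k gives [2/(k+1) if k even, 0 if k odd]. Integrating term-by-term (or equivalently evaluating the antiderivative F(x) = 3*x^5/5 + 7*x^4/4 + x^3 - 6*x^2 + 4*x at the endpoints):
  F(1) − F(−1) = 27/20 − (-197/20) = 56/5.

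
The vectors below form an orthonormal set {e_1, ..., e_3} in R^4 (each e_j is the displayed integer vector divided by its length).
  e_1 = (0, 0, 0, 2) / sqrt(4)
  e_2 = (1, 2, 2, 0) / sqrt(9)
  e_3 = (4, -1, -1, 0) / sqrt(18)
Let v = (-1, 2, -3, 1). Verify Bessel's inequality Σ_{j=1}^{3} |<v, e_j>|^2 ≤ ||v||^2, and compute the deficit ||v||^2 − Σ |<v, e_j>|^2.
Σ |<v, e_j>|^2 = 5/2; ||v||^2 = 15; deficit = 25/2

Write each e_j = u_j / sqrt(<u_j, u_j>) where u_j is the displayed integer vector. Then <v, e_j> = <v, u_j> / sqrt(<u_j, u_j>), so |<v, e_j>|^2 = <v, u_j>^2 / <u_j, u_j>.
Coefficients: <v, e_1> = 2/sqrt(4), <v, e_2> = -3/sqrt(9), <v, e_3> = -3/sqrt(18).
Square and sum: Σ |<v, e_j>|^2 = 5/2.
Compute ||v||^2 = v·v = 15.
Deficit = 15 − 5/2 = 25/2 ≥ 0, confirming Bessel's inequality. (The deficit equals ||v − Σ <v,e_j> e_j||^2, the squared distance from v to span{e_j}.)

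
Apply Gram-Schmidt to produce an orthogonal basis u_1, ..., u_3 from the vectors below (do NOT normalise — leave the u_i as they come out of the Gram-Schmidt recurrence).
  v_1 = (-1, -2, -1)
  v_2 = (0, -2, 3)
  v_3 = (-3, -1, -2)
Orthogonal basis:
  u_1 = (-1, -2, -1)
  u_2 = (1/6, -5/3, 19/6)
  u_3 = (-136/77, 51/77, 34/77)

Apply the Gram-Schmidt recurrence
  u_1 = v_1
  u_i = v_i − Σ_{j<i} ((v_i · u_j) / (u_j · u_j)) · u_j.

Step by step this gives:
  u_1 = (-1, -2, -1)
  u_2 = (1/6, -5/3, 19/6)
  u_3 = (-136/77, 51/77, 34/77)

Orthogonality check:
  u_2 · u_1 = 0 (should be 0)
  u_3 · u_1 = 0 (should be 0)
  u_3 · u_2 = 0 (should be 0)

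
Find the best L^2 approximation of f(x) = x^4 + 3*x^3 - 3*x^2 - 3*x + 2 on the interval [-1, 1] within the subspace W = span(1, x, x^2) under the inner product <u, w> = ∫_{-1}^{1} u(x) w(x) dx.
g(x) = -15*x^2/7 - 6*x/5 + 67/35

The best approximation g ∈ W is the orthogonal projection of f onto W. Writing g = a_0 + a_1 x + a_2 x^2, the coefficients solve the normal equations G · a = b where
  G_{ij} = <φ_i, φ_j> and b_i = <f, φ_i>, with φ_0 = 1, φ_1 = x, φ_2 = x^2.
G =
  [2, 0, 2/3]
  [0, 2/3, 0]
  [2/3, 0, 2/5],
b = (12/5, -4/5, 44/105).
Solving gives a_0 = 67/35, a_1 = -6/5, a_2 = -15/7, so
  g(x) = -15*x^2/7 - 6*x/5 + 67/35.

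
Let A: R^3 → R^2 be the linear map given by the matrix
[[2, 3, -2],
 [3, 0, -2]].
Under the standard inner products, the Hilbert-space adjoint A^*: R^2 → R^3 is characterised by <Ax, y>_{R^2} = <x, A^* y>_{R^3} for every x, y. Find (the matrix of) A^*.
A^* = A^T =
[[2, 3],
 [3, 0],
 [-2, -2]]

For real matrices with standard dot products, the defining identity <Ax, y> = <x, A^* y> gives (Ax)^T y = x^T (A^*) y, i.e. x^T A^T y = x^T (A^*) y. Since this holds for all x, y, we must have A^* = A^T. Therefore
A^* =
[[2, 3],
 [3, 0],
 [-2, -2]].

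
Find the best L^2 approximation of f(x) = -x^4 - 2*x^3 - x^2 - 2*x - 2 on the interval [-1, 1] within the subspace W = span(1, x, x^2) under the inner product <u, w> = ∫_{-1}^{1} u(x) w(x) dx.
g(x) = -13*x^2/7 - 16*x/5 - 67/35

The best approximation g ∈ W is the orthogonal projection of f onto W. Writing g = a_0 + a_1 x + a_2 x^2, the coefficients solve the normal equations G · a = b where
  G_{ij} = <φ_i, φ_j> and b_i = <f, φ_i>, with φ_0 = 1, φ_1 = x, φ_2 = x^2.
G =
  [2, 0, 2/3]
  [0, 2/3, 0]
  [2/3, 0, 2/5],
b = (-76/15, -32/15, -212/105).
Solving gives a_0 = -67/35, a_1 = -16/5, a_2 = -13/7, so
  g(x) = -13*x^2/7 - 16*x/5 - 67/35.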